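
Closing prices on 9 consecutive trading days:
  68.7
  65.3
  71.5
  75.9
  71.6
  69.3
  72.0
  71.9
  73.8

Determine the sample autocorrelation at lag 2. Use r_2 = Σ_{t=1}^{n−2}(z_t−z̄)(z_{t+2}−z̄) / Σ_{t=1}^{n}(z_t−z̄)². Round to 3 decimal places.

-0.479

Mean z̄ = (68.7 + 65.3 + 71.5 + 75.9 + 71.6 + 69.3 + 72.0 + 71.9 + 73.8)/9 = 71.1111
Σ(z_t−z̄)(z_{t+2}−z̄) = (-0.9377) + (-27.8288) + (0.1901) + (-8.6732) + (0.4346) + (-1.4288) + (2.3901) = -35.8536
Denominator Σ(z_t−z̄)² = 74.8289
r_2 = -35.8536 / 74.8289 = -0.479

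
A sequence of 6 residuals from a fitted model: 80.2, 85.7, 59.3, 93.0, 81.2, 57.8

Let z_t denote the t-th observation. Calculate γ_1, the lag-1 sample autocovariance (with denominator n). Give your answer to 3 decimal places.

-69.078

Mean z̄ = (80.2 + 85.7 + 59.3 + 93.0 + 81.2 + 57.8)/6 = 76.2000
Σ_{t=1}^{5}(z_t−z̄)(z_{t+1}−z̄) = -414.4700
γ_1 = -414.4700 / 6 = -69.078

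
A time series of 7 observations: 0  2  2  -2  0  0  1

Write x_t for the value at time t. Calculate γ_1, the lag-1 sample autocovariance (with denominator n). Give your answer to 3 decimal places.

Mean x̄ = (0 + 2 + 2 − 2 + 0 + 0 + 1)/7 = 0.4286
Σ_{t=1}^{6}(x_t−x̄)(x_{t+1}−x̄) = -1.0408
γ_1 = -1.0408 / 7 = -0.149

-0.149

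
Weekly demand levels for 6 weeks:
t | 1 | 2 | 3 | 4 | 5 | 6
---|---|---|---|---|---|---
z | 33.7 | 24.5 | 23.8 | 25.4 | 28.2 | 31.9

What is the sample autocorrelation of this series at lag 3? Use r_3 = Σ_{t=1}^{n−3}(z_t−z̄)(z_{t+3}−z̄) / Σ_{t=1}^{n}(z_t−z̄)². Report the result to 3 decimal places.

Mean z̄ = (33.7 + 24.5 + 23.8 + 25.4 + 28.2 + 31.9)/6 = 27.9167
Σ(z_t−z̄)(z_{t+3}−z̄) = (-14.5547) + (-0.9681) + (-16.3981) = -31.9208
Denominator Σ(z_t−z̄)² = 84.3483
r_3 = -31.9208 / 84.3483 = -0.378

-0.378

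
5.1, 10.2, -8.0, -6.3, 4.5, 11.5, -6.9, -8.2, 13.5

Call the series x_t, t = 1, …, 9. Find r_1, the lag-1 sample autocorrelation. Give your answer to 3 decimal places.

Mean x̄ = (5.1 + 10.2 − 8.0 − 6.3 + 4.5 + 11.5 − 6.9 − 8.2 + 13.5)/9 = 1.7111
Numerator Σ_{t=1}^{8}(x_t−x̄)(x_{t+1}−x̄) = -86.7023
Denominator Σ(x_t−x̄)² = 656.9889
r_1 = -86.7023 / 656.9889 = -0.132

-0.132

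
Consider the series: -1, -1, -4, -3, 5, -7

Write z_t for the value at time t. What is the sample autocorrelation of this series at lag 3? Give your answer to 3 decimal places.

Mean z̄ = (-1 − 1 − 4 − 3 + 5 − 7)/6 = -1.8333
Deviations from mean: 0.8333, 0.8333, -2.1667, -1.1667, 6.8333, -5.1667
Numerator Σ_{t=1}^{3}(z_t−z̄)(z_{t+3}−z̄) = 15.9167
Denominator Σ(z_t−z̄)² = 80.8333
r_3 = 15.9167 / 80.8333 = 0.197

0.197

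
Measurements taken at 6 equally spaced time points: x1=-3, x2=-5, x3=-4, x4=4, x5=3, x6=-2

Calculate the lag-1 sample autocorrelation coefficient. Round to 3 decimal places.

Mean x̄ = (-3 − 5 − 4 + 4 + 3 − 2)/6 = -1.1667
Deviations from mean: -1.8333, -3.8333, -2.8333, 5.1667, 4.1667, -0.8333
Numerator Σ_{t=1}^{5}(x_t−x̄)(x_{t+1}−x̄) = 21.3056
Denominator Σ(x_t−x̄)² = 70.8333
r_1 = 21.3056 / 70.8333 = 0.301

0.301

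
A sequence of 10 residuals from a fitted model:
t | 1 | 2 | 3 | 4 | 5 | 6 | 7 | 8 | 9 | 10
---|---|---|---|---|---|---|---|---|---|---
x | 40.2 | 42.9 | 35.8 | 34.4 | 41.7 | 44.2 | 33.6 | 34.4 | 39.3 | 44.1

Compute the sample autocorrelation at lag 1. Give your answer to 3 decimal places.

Mean x̄ = (40.2 + 42.9 + 35.8 + 34.4 + 41.7 + 44.2 + 33.6 + 34.4 + 39.3 + 44.1)/10 = 39.0600
Numerator Σ_{t=1}^{9}(x_t−x̄)(x_{t+1}−x̄) = 5.7884
Denominator Σ(x_t−x̄)² = 158.7640
r_1 = 5.7884 / 158.7640 = 0.036

0.036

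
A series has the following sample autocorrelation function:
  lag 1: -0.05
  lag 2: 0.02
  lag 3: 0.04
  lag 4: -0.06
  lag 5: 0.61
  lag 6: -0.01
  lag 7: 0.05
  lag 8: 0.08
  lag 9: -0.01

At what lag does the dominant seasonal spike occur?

5

The largest autocorrelation is r_5 = 0.61; the remaining lags stay at or below 0.08.
The dominant spike at lag 5 indicates a seasonal period of 5.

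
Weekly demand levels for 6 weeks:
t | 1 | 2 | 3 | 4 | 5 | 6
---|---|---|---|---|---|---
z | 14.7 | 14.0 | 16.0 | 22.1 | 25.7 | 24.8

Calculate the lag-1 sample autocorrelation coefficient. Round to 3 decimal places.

Mean z̄ = (14.7 + 14.0 + 16.0 + 22.1 + 25.7 + 24.8)/6 = 19.5500
Σ(z_t−z̄)(z_{t+1}−z̄) = (26.9175) + (19.7025) + (-9.0525) + (15.6825) + (32.2875) = 85.5375
Denominator Σ(z_t−z̄)² = 138.8150
r_1 = 85.5375 / 138.8150 = 0.616

0.616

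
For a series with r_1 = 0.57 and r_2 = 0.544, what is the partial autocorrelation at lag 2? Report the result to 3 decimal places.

0.325

φ_{22} = (r_2 − r_1²) / (1 − r_1²)
r_1² = (0.57)² = 0.3249
Numerator = 0.544 − 0.3249 = 0.2191; denominator = 1 − 0.3249 = 0.6751
φ_{22} = 0.2191 / 0.6751 = 0.325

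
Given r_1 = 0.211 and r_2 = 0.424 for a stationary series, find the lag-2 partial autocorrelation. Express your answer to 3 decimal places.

φ_{22} = (r_2 − r_1²) / (1 − r_1²)
r_1² = (0.211)² = 0.044521
Numerator = 0.424 − 0.0445 = 0.3795; denominator = 1 − 0.0445 = 0.9555
φ_{22} = 0.3795 / 0.9555 = 0.397

0.397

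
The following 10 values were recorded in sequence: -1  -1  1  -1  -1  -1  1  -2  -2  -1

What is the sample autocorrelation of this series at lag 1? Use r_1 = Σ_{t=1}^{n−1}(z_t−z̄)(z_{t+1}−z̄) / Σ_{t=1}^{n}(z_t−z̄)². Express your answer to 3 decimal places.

-0.150

Mean z̄ = (-1 − 1 + 1 − 1 − 1 − 1 + 1 − 2 − 2 − 1)/10 = -0.8000
Numerator Σ_{t=1}^{9}(z_t−z̄)(z_{t+1}−z̄) = -1.4400
Denominator Σ(z_t−z̄)² = 9.6000
r_1 = -1.4400 / 9.6000 = -0.150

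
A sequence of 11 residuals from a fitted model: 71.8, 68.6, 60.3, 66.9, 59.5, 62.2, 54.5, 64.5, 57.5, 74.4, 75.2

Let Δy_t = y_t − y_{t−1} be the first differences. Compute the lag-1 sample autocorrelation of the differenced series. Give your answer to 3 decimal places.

-0.548

First differences Δy: -3.2, -8.3, 6.6, -7.4, 2.7, -7.7, 10.0, -7.0, 16.9, 0.8
Mean of differences = 0.3400
Numerator Σ(Δy_t−Δȳ)(Δy_{t+1}−Δȳ) = -371.6976
Denominator Σ(Δy_t−Δȳ)² = 678.1240
r_1(Δy) = -371.6976 / 678.1240 = -0.548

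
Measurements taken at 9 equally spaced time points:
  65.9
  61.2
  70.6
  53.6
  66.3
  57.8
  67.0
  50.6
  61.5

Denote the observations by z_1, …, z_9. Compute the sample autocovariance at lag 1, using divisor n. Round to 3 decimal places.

-23.506

Mean z̄ = (65.9 + 61.2 + 70.6 + 53.6 + 66.3 + 57.8 + 67.0 + 50.6 + 61.5)/9 = 61.6111
Σ_{t=1}^{8}(z_t−z̄)(z_{t+1}−z̄) = -211.5546
γ_1 = -211.5546 / 9 = -23.506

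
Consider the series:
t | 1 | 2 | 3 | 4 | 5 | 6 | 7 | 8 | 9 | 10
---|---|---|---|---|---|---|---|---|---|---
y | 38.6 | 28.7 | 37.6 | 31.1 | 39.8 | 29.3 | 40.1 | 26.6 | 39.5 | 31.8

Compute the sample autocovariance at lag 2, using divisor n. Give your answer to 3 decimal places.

Mean ȳ = (38.6 + 28.7 + 37.6 + 31.1 + 39.8 + 29.3 + 40.1 + 26.6 + 39.5 + 31.8)/10 = 34.3100
Σ_{t=1}^{8}(y_t−ȳ)(y_{t+2}−ȳ) = 186.0828
γ_2 = 186.0828 / 10 = 18.608

18.608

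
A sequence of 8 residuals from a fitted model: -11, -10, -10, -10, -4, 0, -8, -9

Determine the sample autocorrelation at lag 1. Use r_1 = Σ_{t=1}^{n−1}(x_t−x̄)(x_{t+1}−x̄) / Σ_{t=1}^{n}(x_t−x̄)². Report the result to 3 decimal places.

0.359

Mean x̄ = (-11 − 10 − 10 − 10 − 4 + 0 − 8 − 9)/8 = -7.7500
Deviations from mean: -3.2500, -2.2500, -2.2500, -2.2500, 3.7500, 7.7500, -0.2500, -1.2500
Numerator Σ_{t=1}^{7}(x_t−x̄)(x_{t+1}−x̄) = 36.4375
Denominator Σ(x_t−x̄)² = 101.5000
r_1 = 36.4375 / 101.5000 = 0.359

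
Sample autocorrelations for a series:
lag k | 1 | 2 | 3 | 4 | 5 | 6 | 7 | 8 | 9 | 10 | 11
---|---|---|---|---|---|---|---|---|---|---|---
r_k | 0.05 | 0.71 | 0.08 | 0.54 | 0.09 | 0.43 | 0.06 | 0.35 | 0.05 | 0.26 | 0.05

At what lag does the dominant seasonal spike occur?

The largest autocorrelation is r_2 = 0.71, with weaker echoes at lags 4 (0.54), 6 (0.43), 8 (0.35) and 10 (0.26); the remaining lags stay at or below 0.09.
The dominant spike at lag 2 indicates a seasonal period of 2.

2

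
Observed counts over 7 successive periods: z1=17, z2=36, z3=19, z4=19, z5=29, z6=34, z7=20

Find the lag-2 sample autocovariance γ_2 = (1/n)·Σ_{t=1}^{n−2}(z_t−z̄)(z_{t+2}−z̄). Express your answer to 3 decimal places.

Mean z̄ = (17 + 36 + 19 + 19 + 29 + 34 + 20)/7 = 24.8571
Deviations: -7.8571, 11.1429, -5.8571, -5.8571, 4.1429, 9.1429, -4.8571
Σ_{t=1}^{5}(z_t−z̄)(z_{t+2}−z̄) = -117.1837
γ_2 = -117.1837 / 7 = -16.741

-16.741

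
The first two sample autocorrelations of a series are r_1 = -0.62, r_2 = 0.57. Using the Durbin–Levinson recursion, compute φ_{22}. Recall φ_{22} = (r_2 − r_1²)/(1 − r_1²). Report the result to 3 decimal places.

0.301

φ_{22} = (r_2 − r_1²) / (1 − r_1²)
r_1² = (-0.62)² = 0.3844
Numerator = 0.57 − 0.3844 = 0.1856; denominator = 1 − 0.3844 = 0.6156
φ_{22} = 0.1856 / 0.6156 = 0.301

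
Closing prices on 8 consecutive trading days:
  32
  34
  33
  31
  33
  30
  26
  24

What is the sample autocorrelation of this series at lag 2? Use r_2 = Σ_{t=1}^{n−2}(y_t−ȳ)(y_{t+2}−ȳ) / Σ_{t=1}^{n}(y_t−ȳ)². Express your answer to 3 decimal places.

0.046

Mean ȳ = (32 + 34 + 33 + 31 + 33 + 30 + 26 + 24)/8 = 30.3750
Deviations from mean: 1.6250, 3.6250, 2.6250, 0.6250, 2.6250, -0.3750, -4.3750, -6.3750
Numerator Σ_{t=1}^{6}(y_t−ȳ)(y_{t+2}−ȳ) = 4.0938
Denominator Σ(y_t−ȳ)² = 89.8750
r_2 = 4.0938 / 89.8750 = 0.046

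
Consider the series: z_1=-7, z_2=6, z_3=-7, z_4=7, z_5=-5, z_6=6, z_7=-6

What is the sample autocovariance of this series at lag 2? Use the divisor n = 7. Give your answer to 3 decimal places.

Mean z̄ = (-7 + 6 − 7 + 7 − 5 + 6 − 6)/7 = -0.8571
Σ_{t=1}^{5}(z_t−z̄)(z_{t+2}−z̄) = 192.2449
γ_2 = 192.2449 / 7 = 27.464

27.464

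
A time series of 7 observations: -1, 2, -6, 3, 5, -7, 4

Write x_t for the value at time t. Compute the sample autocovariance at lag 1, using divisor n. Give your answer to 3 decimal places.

-11.429

Mean x̄ = (-1 + 2 − 6 + 3 + 5 − 7 + 4)/7 = 0.0000
Deviations: -1.0000, 2.0000, -6.0000, 3.0000, 5.0000, -7.0000, 4.0000
Σ_{t=1}^{6}(x_t−x̄)(x_{t+1}−x̄) = -80.0000
γ_1 = -80.0000 / 7 = -11.429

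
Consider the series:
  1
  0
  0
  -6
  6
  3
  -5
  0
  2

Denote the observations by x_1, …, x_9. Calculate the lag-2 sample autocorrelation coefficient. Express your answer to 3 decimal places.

-0.521

Mean x̄ = (1 + 0 + 0 − 6 + 6 + 3 − 5 + 0 + 2)/9 = 0.1111
Σ(x_t−x̄)(x_{t+2}−x̄) = (-0.0988) + (0.6790) + (-0.6543) + (-17.6543) + (-30.0988) + (-0.3210) + (-9.6543) = -57.8025
Denominator Σ(x_t−x̄)² = 110.8889
r_2 = -57.8025 / 110.8889 = -0.521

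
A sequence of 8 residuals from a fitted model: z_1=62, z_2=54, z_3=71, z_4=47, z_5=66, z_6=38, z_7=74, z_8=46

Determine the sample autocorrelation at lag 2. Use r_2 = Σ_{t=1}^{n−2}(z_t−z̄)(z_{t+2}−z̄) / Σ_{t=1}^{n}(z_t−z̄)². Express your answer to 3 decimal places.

Mean z̄ = (62 + 54 + 71 + 47 + 66 + 38 + 74 + 46)/8 = 57.2500
Deviations from mean: 4.7500, -3.2500, 13.7500, -10.2500, 8.7500, -19.2500, 16.7500, -11.2500
Σ(z_t−z̄)(z_{t+2}−z̄) = (65.3125) + (33.3125) + (120.3125) + (197.3125) + (146.5625) + (216.5625) = 779.3750
Denominator Σ(z_t−z̄)² = 1181.5000
r_2 = 779.3750 / 1181.5000 = 0.660

0.660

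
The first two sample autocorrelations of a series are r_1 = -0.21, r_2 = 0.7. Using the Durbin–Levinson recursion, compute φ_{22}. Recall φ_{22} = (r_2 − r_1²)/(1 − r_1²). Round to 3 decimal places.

0.686

φ_{22} = (r_2 − r_1²) / (1 − r_1²)
r_1² = (-0.21)² = 0.0441
Numerator = 0.7 − 0.0441 = 0.6559; denominator = 1 − 0.0441 = 0.9559
φ_{22} = 0.6559 / 0.9559 = 0.686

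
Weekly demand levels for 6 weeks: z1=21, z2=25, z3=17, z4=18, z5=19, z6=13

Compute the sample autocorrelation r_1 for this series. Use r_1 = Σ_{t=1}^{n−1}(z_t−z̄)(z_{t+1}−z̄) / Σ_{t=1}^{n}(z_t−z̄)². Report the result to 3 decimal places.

0.031

Mean z̄ = (21 + 25 + 17 + 18 + 19 + 13)/6 = 18.8333
Σ(z_t−z̄)(z_{t+1}−z̄) = (13.3611) + (-11.3056) + (1.5278) + (-0.1389) + (-0.9722) = 2.4722
Denominator Σ(z_t−z̄)² = 80.8333
r_1 = 2.4722 / 80.8333 = 0.031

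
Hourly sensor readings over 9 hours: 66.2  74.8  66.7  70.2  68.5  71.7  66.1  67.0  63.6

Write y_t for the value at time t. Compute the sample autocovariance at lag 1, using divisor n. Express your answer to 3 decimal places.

-2.735

Mean ȳ = (66.2 + 74.8 + 66.7 + 70.2 + 68.5 + 71.7 + 66.1 + 67.0 + 63.6)/9 = 68.3111
Σ_{t=1}^{8}(y_t−ȳ)(y_{t+1}−ȳ) = -24.6168
γ_1 = -24.6168 / 9 = -2.735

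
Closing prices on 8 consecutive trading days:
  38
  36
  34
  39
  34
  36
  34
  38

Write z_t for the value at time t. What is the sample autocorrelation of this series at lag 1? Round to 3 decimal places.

-0.542

Mean z̄ = (38 + 36 + 34 + 39 + 34 + 36 + 34 + 38)/8 = 36.1250
Deviations from mean: 1.8750, -0.1250, -2.1250, 2.8750, -2.1250, -0.1250, -2.1250, 1.8750
Numerator Σ_{t=1}^{7}(z_t−z̄)(z_{t+1}−z̄) = -15.6406
Denominator Σ(z_t−z̄)² = 28.8750
r_1 = -15.6406 / 28.8750 = -0.542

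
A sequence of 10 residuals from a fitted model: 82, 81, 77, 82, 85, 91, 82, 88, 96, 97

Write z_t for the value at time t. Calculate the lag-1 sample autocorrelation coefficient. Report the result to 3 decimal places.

0.500

Mean z̄ = (82 + 81 + 77 + 82 + 85 + 91 + 82 + 88 + 96 + 97)/10 = 86.1000
Numerator Σ_{t=1}^{9}(z_t−z̄)(z_{t+1}−z̄) = 202.5900
Denominator Σ(z_t−z̄)² = 404.9000
r_1 = 202.5900 / 404.9000 = 0.500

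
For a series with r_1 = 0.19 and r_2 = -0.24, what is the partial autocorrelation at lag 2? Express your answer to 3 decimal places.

-0.286

φ_{22} = (r_2 − r_1²) / (1 − r_1²)
r_1² = (0.19)² = 0.0361
Numerator = -0.24 − 0.0361 = -0.2761; denominator = 1 − 0.0361 = 0.9639
φ_{22} = -0.2761 / 0.9639 = -0.286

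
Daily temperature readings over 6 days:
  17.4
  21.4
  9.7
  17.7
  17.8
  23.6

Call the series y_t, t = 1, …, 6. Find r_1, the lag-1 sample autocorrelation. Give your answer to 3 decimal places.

Mean ȳ = (17.4 + 21.4 + 9.7 + 17.7 + 17.8 + 23.6)/6 = 17.9333
Deviations from mean: -0.5333, 3.4667, -8.2333, -0.2333, -0.1333, 5.6667
Σ(y_t−ȳ)(y_{t+1}−ȳ) = (-1.8489) + (-28.5422) + (1.9211) + (0.0311) + (-0.7556) = -29.1944
Denominator Σ(y_t−ȳ)² = 112.2733
r_1 = -29.1944 / 112.2733 = -0.260

-0.260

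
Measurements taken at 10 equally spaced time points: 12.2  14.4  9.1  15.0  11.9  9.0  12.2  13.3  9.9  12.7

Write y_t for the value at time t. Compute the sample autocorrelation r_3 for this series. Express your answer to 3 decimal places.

0.411

Mean ȳ = (12.2 + 14.4 + 9.1 + 15.0 + 11.9 + 9.0 + 12.2 + 13.3 + 9.9 + 12.7)/10 = 11.9700
Σ(y_t−ȳ)(y_{t+3}−ȳ) = (0.6969) + (-0.1701) + (8.5239) + (0.6969) + (-0.0931) + (6.1479) + (0.1679) = 15.9703
Denominator Σ(y_t−ȳ)² = 38.8410
r_3 = 15.9703 / 38.8410 = 0.411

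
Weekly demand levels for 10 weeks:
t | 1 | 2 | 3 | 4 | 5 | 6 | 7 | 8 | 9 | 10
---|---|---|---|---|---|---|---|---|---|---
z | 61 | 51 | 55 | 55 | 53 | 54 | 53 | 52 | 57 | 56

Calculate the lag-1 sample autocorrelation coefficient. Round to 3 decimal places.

-0.285

Mean z̄ = (61 + 51 + 55 + 55 + 53 + 54 + 53 + 52 + 57 + 56)/10 = 54.7000
Numerator Σ_{t=1}^{9}(z_t−z̄)(z_{t+1}−z̄) = -21.0900
Denominator Σ(z_t−z̄)² = 74.1000
r_1 = -21.0900 / 74.1000 = -0.285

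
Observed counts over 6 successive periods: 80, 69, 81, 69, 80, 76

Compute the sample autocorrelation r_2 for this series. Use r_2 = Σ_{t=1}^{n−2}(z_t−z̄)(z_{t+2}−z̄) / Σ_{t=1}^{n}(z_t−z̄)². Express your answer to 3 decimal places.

Mean z̄ = (80 + 69 + 81 + 69 + 80 + 76)/6 = 75.8333
Deviations from mean: 4.1667, -6.8333, 5.1667, -6.8333, 4.1667, 0.1667
Σ(z_t−z̄)(z_{t+2}−z̄) = (21.5278) + (46.6944) + (21.5278) + (-1.1389) = 88.6111
Denominator Σ(z_t−z̄)² = 154.8333
r_2 = 88.6111 / 154.8333 = 0.572

0.572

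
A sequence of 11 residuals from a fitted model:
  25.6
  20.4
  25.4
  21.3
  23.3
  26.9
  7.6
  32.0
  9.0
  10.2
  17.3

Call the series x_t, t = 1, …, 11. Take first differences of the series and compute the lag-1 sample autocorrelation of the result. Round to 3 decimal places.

-0.723

First differences Δx: -5.2, 5.0, -4.1, 2.0, 3.6, -19.3, 24.4, -23.0, 1.2, 7.1
Mean of differences = -0.8300
Numerator Σ(Δx_t−Δx̄)(Δx_{t+1}−Δx̄) = -1177.3349
Denominator Σ(Δx_t−Δx̄)² = 1627.6210
r_1(Δx) = -1177.3349 / 1627.6210 = -0.723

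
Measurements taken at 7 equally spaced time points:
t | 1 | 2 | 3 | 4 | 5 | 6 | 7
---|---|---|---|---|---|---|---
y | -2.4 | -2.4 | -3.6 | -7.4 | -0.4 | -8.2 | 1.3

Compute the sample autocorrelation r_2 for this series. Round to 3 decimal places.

0.397

Mean ȳ = (-2.4 − 2.4 − 3.6 − 7.4 − 0.4 − 8.2 + 1.3)/7 = -3.3000
Deviations from mean: 0.9000, 0.9000, -0.3000, -4.1000, 2.9000, -4.9000, 4.6000
Σ(y_t−ȳ)(y_{t+2}−ȳ) = (-0.2700) + (-3.6900) + (-0.8700) + (20.0900) + (13.3400) = 28.6000
Denominator Σ(y_t−ȳ)² = 72.1000
r_2 = 28.6000 / 72.1000 = 0.397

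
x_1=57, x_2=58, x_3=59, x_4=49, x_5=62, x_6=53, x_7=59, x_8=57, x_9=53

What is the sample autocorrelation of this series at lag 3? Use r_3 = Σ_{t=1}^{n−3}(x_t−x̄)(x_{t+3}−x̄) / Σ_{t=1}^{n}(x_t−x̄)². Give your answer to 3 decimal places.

-0.071

Mean x̄ = (57 + 58 + 59 + 49 + 62 + 53 + 59 + 57 + 53)/9 = 56.3333
Numerator Σ_{t=1}^{6}(x_t−x̄)(x_{t+3}−x̄) = -9.0000
Denominator Σ(x_t−x̄)² = 126.0000
r_3 = -9.0000 / 126.0000 = -0.071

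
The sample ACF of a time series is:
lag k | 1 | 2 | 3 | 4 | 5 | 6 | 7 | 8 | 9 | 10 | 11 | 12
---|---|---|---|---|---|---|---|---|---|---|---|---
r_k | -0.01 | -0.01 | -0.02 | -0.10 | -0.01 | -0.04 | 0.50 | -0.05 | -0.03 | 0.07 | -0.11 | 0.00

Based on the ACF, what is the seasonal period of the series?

7

The largest autocorrelation is r_7 = 0.50; the remaining lags stay at or below 0.07.
The dominant spike at lag 7 indicates a seasonal period of 7.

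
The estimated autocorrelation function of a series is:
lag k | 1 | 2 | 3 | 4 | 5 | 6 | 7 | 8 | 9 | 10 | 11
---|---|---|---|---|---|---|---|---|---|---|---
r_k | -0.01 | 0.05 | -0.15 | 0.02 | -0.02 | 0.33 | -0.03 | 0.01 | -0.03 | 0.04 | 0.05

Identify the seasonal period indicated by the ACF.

The largest autocorrelation is r_6 = 0.33; the remaining lags stay at or below 0.05.
The dominant spike at lag 6 indicates a seasonal period of 6.

6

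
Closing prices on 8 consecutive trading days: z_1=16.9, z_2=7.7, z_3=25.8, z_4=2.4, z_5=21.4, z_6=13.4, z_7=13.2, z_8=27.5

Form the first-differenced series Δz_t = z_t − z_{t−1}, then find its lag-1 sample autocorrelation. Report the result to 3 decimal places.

First differences Δz: -9.2, 18.1, -23.4, 19.0, -8.0, -0.2, 14.3
Mean of differences = 1.5143
Numerator Σ(Δz_t−Δz̄)(Δz_{t+1}−Δz̄) = -1198.5416
Denominator Σ(Δz_t−Δz̄)² = 1573.2886
r_1(Δz) = -1198.5416 / 1573.2886 = -0.762

-0.762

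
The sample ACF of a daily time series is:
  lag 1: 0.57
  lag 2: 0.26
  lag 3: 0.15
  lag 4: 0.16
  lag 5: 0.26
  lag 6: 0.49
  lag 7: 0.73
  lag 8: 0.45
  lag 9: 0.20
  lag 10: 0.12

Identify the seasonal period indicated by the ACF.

7

The largest autocorrelation is r_7 = 0.73; the remaining lags stay at or below 0.57. The elevated value at lag 1 (0.57), dropping to 0.26 at lag 2, reflects decaying short-term dependence rather than seasonality.
The dominant spike at lag 7 indicates a seasonal period of 7.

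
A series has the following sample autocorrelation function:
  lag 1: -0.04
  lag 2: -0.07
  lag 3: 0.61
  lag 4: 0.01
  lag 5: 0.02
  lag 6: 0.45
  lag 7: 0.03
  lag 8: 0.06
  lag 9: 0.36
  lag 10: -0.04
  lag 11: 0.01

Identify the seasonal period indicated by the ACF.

3

The largest autocorrelation is r_3 = 0.61, with weaker echoes at lags 6 (0.45) and 9 (0.36); the remaining lags stay at or below 0.06.
The dominant spike at lag 3 indicates a seasonal period of 3.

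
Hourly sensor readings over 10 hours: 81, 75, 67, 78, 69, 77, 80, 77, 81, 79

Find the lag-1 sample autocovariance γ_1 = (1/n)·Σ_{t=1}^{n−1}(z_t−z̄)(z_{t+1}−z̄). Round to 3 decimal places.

Mean z̄ = (81 + 75 + 67 + 78 + 69 + 77 + 80 + 77 + 81 + 79)/10 = 76.4000
Σ_{t=1}^{9}(z_t−z̄)(z_{t+1}−z̄) = -5.5600
γ_1 = -5.5600 / 10 = -0.556

-0.556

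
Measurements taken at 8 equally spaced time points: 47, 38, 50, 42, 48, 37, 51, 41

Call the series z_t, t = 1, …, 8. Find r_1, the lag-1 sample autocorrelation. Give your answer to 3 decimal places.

Mean z̄ = (47 + 38 + 50 + 42 + 48 + 37 + 51 + 41)/8 = 44.2500
Numerator Σ_{t=1}^{7}(z_t−z̄)(z_{t+1}−z̄) = -172.5625
Denominator Σ(z_t−z̄)² = 207.5000
r_1 = -172.5625 / 207.5000 = -0.832

-0.832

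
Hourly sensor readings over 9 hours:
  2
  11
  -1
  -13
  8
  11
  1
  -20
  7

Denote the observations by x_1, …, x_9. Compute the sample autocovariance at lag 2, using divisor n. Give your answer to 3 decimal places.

Mean x̄ = (2 + 11 − 1 − 13 + 8 + 11 + 1 − 20 + 7)/9 = 0.6667
Σ_{t=1}^{7}(x_t−x̄)(x_{t+2}−x̄) = -505.8889
γ_2 = -505.8889 / 9 = -56.210

-56.210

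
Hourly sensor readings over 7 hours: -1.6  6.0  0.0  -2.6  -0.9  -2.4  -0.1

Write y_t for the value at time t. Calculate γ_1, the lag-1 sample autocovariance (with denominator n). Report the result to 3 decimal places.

Mean ȳ = (-1.6 + 6.0 + 0.0 − 2.6 − 0.9 − 2.4 − 0.1)/7 = -0.2286
Σ_{t=1}^{6}(y_t−ȳ)(y_{t+1}−ȳ) = -4.8894
γ_1 = -4.8894 / 7 = -0.698

-0.698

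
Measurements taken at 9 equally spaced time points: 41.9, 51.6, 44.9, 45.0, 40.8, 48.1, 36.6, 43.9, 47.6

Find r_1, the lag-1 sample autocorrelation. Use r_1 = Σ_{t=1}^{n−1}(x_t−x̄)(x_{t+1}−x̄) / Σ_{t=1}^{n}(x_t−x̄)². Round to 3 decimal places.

-0.359

Mean x̄ = (41.9 + 51.6 + 44.9 + 45.0 + 40.8 + 48.1 + 36.6 + 43.9 + 47.6)/9 = 44.4889
Numerator Σ_{t=1}^{8}(x_t−x̄)(x_{t+1}−x̄) = -56.1568
Denominator Σ(x_t−x̄)² = 156.6089
r_1 = -56.1568 / 156.6089 = -0.359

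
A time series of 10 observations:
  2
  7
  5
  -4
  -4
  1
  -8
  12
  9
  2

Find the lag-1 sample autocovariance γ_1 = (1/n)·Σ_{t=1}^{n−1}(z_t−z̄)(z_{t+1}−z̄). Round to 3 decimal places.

Mean z̄ = (2 + 7 + 5 − 4 − 4 + 1 − 8 + 12 + 9 + 2)/10 = 2.2000
Σ_{t=1}^{9}(z_t−z̄)(z_{t+1}−z̄) = 18.5600
γ_1 = 18.5600 / 10 = 1.856

1.856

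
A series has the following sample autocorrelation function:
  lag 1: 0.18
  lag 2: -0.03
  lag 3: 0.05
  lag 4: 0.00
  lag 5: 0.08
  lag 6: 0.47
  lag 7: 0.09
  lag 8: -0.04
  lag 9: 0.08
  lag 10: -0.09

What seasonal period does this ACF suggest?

The largest autocorrelation is r_6 = 0.47; the remaining lags stay at or below 0.18.
The dominant spike at lag 6 indicates a seasonal period of 6.

6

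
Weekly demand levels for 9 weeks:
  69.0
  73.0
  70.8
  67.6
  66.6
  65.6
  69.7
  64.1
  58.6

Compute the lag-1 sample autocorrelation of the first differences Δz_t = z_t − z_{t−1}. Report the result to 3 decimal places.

First differences Δz: 4.0, -2.2, -3.2, -1.0, -1.0, 4.1, -5.6, -5.5
Mean of differences = -1.3000
Numerator Σ(Δz_t−Δz̄)(Δz_{t+1}−Δz̄) = -7.0800
Denominator Σ(Δz_t−Δz̄)² = 97.9800
r_1(Δz) = -7.0800 / 97.9800 = -0.072

-0.072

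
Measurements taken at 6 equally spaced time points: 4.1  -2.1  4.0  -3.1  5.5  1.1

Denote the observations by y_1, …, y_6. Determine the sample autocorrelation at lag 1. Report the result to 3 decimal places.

-0.786

Mean ȳ = (4.1 − 2.1 + 4.0 − 3.1 + 5.5 + 1.1)/6 = 1.5833
Σ(y_t−ȳ)(y_{t+1}−ȳ) = (-9.2697) + (-8.9014) + (-11.3181) + (-18.3431) + (-1.8931) = -49.7253
Denominator Σ(y_t−ȳ)² = 63.2483
r_1 = -49.7253 / 63.2483 = -0.786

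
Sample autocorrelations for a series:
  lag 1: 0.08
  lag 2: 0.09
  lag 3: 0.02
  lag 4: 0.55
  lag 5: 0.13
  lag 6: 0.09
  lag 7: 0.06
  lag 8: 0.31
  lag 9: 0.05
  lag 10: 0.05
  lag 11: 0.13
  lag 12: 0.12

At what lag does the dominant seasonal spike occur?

4

The largest autocorrelation is r_4 = 0.55, with a weaker echo at lag 8 (0.31); the remaining lags stay at or below 0.13.
The dominant spike at lag 4 indicates a seasonal period of 4.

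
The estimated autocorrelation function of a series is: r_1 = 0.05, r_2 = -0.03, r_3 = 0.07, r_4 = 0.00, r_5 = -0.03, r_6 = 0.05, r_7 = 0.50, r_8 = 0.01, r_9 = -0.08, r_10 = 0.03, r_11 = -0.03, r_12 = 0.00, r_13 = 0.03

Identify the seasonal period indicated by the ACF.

7

The largest autocorrelation is r_7 = 0.50; the remaining lags stay at or below 0.07.
The dominant spike at lag 7 indicates a seasonal period of 7.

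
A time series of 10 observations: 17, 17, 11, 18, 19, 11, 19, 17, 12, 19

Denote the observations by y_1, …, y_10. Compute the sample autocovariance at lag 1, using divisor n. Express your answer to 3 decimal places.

-5.100

Mean ȳ = (17 + 17 + 11 + 18 + 19 + 11 + 19 + 17 + 12 + 19)/10 = 16.0000
Σ_{t=1}^{9}(y_t−ȳ)(y_{t+1}−ȳ) = -51.0000
γ_1 = -51.0000 / 10 = -5.100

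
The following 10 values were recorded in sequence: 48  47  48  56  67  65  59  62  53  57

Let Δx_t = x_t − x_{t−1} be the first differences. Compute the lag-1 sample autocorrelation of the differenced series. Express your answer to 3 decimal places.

First differences Δx: -1, 1, 8, 11, -2, -6, 3, -9, 4
Mean of differences = 1.0000
Numerator Σ(Δx_t−Δx̄)(Δx_{t+1}−Δx̄) = -3.0000
Denominator Σ(Δx_t−Δx̄)² = 324.0000
r_1(Δx) = -3.0000 / 324.0000 = -0.009

-0.009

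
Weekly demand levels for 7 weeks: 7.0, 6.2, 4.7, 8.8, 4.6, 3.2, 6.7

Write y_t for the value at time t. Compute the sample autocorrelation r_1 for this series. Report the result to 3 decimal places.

Mean ȳ = (7.0 + 6.2 + 4.7 + 8.8 + 4.6 + 3.2 + 6.7)/7 = 5.8857
Numerator Σ_{t=1}^{6}(y_t−ȳ)(y_{t+1}−ȳ) = -5.9588
Denominator Σ(y_t−ȳ)² = 20.7686
r_1 = -5.9588 / 20.7686 = -0.287

-0.287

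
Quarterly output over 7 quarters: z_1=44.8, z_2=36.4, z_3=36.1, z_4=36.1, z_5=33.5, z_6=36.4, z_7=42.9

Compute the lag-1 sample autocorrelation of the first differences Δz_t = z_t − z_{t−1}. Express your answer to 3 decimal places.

First differences Δz: -8.4, -0.3, 0.0, -2.6, 2.9, 6.5
Mean of differences = -0.3167
Numerator Σ(Δz_t−Δz̄)(Δz_{t+1}−Δz̄) = 13.7297
Denominator Σ(Δz_t−Δz̄)² = 127.4683
r_1(Δz) = 13.7297 / 127.4683 = 0.108

0.108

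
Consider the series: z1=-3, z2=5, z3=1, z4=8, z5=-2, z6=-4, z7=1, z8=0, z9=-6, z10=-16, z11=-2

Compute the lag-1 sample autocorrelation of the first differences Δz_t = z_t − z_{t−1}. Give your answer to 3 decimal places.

-0.333

First differences Δz: 8, -4, 7, -10, -2, 5, -1, -6, -10, 14
Mean of differences = 0.1000
Numerator Σ(Δz_t−Δz̄)(Δz_{t+1}−Δz̄) = -196.9100
Denominator Σ(Δz_t−Δz̄)² = 590.9000
r_1(Δz) = -196.9100 / 590.9000 = -0.333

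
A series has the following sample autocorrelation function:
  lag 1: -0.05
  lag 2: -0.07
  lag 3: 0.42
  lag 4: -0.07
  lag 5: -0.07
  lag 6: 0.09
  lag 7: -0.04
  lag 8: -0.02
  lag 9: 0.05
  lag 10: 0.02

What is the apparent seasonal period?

3

The largest autocorrelation is r_3 = 0.42; the remaining lags stay at or below 0.09.
The dominant spike at lag 3 indicates a seasonal period of 3.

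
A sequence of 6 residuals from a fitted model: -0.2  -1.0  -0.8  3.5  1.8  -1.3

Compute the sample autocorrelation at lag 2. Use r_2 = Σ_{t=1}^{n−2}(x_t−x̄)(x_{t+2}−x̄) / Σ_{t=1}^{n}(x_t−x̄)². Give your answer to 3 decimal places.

-0.575

Mean x̄ = (-0.2 − 1.0 − 0.8 + 3.5 + 1.8 − 1.3)/6 = 0.3333
Deviations from mean: -0.5333, -1.3333, -1.1333, 3.1667, 1.4667, -1.6333
Numerator Σ_{t=1}^{4}(x_t−x̄)(x_{t+2}−x̄) = -10.4522
Denominator Σ(x_t−x̄)² = 18.1933
r_2 = -10.4522 / 18.1933 = -0.575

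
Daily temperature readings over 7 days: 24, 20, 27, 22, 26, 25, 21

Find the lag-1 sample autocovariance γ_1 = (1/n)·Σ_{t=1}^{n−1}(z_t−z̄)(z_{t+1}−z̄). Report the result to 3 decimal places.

Mean z̄ = (24 + 20 + 27 + 22 + 26 + 25 + 21)/7 = 23.5714
Deviations: 0.4286, -3.5714, 3.4286, -1.5714, 2.4286, 1.4286, -2.5714
Σ_{t=1}^{6}(z_t−z̄)(z_{t+1}−z̄) = -23.1837
γ_1 = -23.1837 / 7 = -3.312

-3.312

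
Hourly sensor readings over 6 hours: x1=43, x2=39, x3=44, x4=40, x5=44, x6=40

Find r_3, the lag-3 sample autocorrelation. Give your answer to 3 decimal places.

Mean x̄ = (43 + 39 + 44 + 40 + 44 + 40)/6 = 41.6667
Deviations from mean: 1.3333, -2.6667, 2.3333, -1.6667, 2.3333, -1.6667
Numerator Σ_{t=1}^{3}(x_t−x̄)(x_{t+3}−x̄) = -12.3333
Denominator Σ(x_t−x̄)² = 25.3333
r_3 = -12.3333 / 25.3333 = -0.487

-0.487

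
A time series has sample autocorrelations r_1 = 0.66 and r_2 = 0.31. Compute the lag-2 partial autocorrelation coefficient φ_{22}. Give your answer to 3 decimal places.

-0.223

φ_{22} = (r_2 − r_1²) / (1 − r_1²)
r_1² = (0.66)² = 0.4356
Numerator = 0.31 − 0.4356 = -0.1256; denominator = 1 − 0.4356 = 0.5644
φ_{22} = -0.1256 / 0.5644 = -0.223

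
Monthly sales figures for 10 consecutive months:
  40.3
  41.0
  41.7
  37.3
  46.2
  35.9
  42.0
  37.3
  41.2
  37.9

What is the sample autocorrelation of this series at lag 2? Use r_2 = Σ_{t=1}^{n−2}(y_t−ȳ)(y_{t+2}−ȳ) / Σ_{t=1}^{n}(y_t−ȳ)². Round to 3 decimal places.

0.609

Mean ȳ = (40.3 + 41.0 + 41.7 + 37.3 + 46.2 + 35.9 + 42.0 + 37.3 + 41.2 + 37.9)/10 = 40.0800
Numerator Σ_{t=1}^{8}(y_t−ȳ)(y_{t+2}−ȳ) = 50.9152
Denominator Σ(y_t−ȳ)² = 83.5960
r_2 = 50.9152 / 83.5960 = 0.609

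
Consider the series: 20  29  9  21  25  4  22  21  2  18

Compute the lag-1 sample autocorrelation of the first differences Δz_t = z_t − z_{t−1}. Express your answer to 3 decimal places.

First differences Δz: 9, -20, 12, 4, -21, 18, -1, -19, 16
Mean of differences = -0.2222
Numerator Σ(Δz_t−Δz̄)(Δz_{t+1}−Δz̄) = -1143.0494
Denominator Σ(Δz_t−Δz̄)² = 2023.5556
r_1(Δz) = -1143.0494 / 2023.5556 = -0.565

-0.565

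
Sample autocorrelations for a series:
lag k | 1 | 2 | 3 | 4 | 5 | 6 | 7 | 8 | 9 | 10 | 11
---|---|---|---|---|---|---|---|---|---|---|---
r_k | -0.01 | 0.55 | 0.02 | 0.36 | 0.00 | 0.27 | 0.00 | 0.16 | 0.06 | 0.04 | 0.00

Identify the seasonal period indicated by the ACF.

The largest autocorrelation is r_2 = 0.55, with weaker echoes at lags 4 (0.36), 6 (0.27) and 8 (0.16); the remaining lags stay at or below 0.06.
The dominant spike at lag 2 indicates a seasonal period of 2.

2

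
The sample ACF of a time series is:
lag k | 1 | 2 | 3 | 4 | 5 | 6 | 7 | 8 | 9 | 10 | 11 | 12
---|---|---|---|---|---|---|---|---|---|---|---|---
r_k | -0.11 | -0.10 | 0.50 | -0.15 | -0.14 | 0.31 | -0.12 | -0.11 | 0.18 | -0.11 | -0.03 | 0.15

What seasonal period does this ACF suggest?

The largest autocorrelation is r_3 = 0.50, with weaker echoes at lags 6 (0.31), 9 (0.18) and 12 (0.15); the remaining lags stay at or below -0.03.
The dominant spike at lag 3 indicates a seasonal period of 3.

3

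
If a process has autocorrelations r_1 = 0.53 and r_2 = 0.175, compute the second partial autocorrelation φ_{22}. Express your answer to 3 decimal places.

φ_{22} = (r_2 − r_1²) / (1 − r_1²)
r_1² = (0.53)² = 0.2809
Numerator = 0.175 − 0.2809 = -0.1059; denominator = 1 − 0.2809 = 0.7191
φ_{22} = -0.1059 / 0.7191 = -0.147

-0.147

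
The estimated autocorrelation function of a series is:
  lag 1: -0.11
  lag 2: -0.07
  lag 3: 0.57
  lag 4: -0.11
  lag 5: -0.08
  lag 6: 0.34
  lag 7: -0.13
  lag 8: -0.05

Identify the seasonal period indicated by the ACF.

3

The largest autocorrelation is r_3 = 0.57, with a weaker echo at lag 6 (0.34); the remaining lags stay at or below -0.05.
The dominant spike at lag 3 indicates a seasonal period of 3.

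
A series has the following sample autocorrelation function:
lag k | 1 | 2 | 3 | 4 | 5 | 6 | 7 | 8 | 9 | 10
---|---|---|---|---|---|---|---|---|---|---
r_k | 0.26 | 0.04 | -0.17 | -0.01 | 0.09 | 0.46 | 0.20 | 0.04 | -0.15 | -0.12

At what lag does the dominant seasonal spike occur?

6

The largest autocorrelation is r_6 = 0.46; the remaining lags stay at or below 0.26. The elevated value at lag 1 (0.26), dropping to 0.04 at lag 2, reflects decaying short-term dependence rather than seasonality.
The dominant spike at lag 6 indicates a seasonal period of 6.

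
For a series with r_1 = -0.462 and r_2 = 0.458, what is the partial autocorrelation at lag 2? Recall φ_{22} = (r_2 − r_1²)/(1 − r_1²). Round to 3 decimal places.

0.311

φ_{22} = (r_2 − r_1²) / (1 − r_1²)
r_1² = (-0.462)² = 0.213444
Numerator = 0.458 − 0.2134 = 0.2446; denominator = 1 − 0.2134 = 0.7866
φ_{22} = 0.2446 / 0.7866 = 0.311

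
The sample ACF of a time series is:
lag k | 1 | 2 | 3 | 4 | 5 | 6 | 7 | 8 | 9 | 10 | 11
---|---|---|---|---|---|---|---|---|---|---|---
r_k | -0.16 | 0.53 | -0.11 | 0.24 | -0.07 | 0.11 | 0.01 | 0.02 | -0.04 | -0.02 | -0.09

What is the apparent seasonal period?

The largest autocorrelation is r_2 = 0.53, with a weaker echo at lag 4 (0.24); the remaining lags stay at or below 0.11.
The dominant spike at lag 2 indicates a seasonal period of 2.

2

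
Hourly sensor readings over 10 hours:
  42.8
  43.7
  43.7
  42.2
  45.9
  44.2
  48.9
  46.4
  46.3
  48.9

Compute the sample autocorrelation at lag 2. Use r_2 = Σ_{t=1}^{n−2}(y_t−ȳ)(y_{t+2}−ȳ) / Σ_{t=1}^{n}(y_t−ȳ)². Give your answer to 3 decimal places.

0.393

Mean ȳ = (42.8 + 43.7 + 43.7 + 42.2 + 45.9 + 44.2 + 48.9 + 46.4 + 46.3 + 48.9)/10 = 45.3000
Numerator Σ_{t=1}^{8}(y_t−ȳ)(y_{t+2}−ȳ) = 19.9200
Denominator Σ(y_t−ȳ)² = 50.6800
r_2 = 19.9200 / 50.6800 = 0.393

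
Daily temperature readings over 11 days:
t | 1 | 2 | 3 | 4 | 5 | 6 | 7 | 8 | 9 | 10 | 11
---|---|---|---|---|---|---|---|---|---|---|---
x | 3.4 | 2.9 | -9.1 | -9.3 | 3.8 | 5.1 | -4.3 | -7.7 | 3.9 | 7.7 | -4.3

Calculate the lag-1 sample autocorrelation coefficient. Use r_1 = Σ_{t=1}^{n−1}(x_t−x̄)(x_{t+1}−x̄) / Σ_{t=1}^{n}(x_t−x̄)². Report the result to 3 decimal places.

0.062

Mean x̄ = (3.4 + 2.9 − 9.1 − 9.3 + 3.8 + 5.1 − 4.3 − 7.7 + 3.9 + 7.7 − 4.3)/11 = -0.7182
Numerator Σ_{t=1}^{10}(x_t−x̄)(x_{t+1}−x̄) = 24.6669
Denominator Σ(x_t−x̄)² = 394.8164
r_1 = 24.6669 / 394.8164 = 0.062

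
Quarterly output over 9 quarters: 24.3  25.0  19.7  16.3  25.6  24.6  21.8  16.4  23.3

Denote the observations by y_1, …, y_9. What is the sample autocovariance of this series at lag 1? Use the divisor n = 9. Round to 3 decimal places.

-0.584

Mean ȳ = (24.3 + 25.0 + 19.7 + 16.3 + 25.6 + 24.6 + 21.8 + 16.4 + 23.3)/9 = 21.8889
Σ_{t=1}^{8}(y_t−ȳ)(y_{t+1}−ȳ) = -5.2535
γ_1 = -5.2535 / 9 = -0.584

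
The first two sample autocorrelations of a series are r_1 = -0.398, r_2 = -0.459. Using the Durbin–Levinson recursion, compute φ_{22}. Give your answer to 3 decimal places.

φ_{22} = (r_2 − r_1²) / (1 − r_1²)
r_1² = (-0.398)² = 0.158404
Numerator = -0.459 − 0.1584 = -0.6174; denominator = 1 − 0.1584 = 0.8416
φ_{22} = -0.6174 / 0.8416 = -0.734

-0.734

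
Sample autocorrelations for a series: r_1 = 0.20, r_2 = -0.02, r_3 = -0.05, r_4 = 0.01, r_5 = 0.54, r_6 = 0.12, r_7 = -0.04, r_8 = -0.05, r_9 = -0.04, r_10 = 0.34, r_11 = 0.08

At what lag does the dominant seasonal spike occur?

5

The largest autocorrelation is r_5 = 0.54, with a weaker echo at lag 10 (0.34); the remaining lags stay at or below 0.20.
The dominant spike at lag 5 indicates a seasonal period of 5.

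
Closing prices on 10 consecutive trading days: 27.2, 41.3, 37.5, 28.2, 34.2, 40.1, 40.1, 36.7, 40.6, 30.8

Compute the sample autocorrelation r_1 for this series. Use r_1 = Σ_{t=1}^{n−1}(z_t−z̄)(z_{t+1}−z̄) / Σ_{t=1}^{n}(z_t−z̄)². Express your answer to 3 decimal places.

-0.163

Mean z̄ = (27.2 + 41.3 + 37.5 + 28.2 + 34.2 + 40.1 + 40.1 + 36.7 + 40.6 + 30.8)/10 = 35.6700
Numerator Σ_{t=1}^{9}(z_t−z̄)(z_{t+1}−z̄) = -41.3279
Denominator Σ(z_t−z̄)² = 253.0810
r_1 = -41.3279 / 253.0810 = -0.163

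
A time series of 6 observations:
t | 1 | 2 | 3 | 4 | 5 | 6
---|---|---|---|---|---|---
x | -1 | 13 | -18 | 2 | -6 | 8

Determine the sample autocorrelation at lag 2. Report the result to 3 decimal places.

Mean x̄ = (-1 + 13 − 18 + 2 − 6 + 8)/6 = -0.3333
Deviations from mean: -0.6667, 13.3333, -17.6667, 2.3333, -5.6667, 8.3333
Numerator Σ_{t=1}^{4}(x_t−x̄)(x_{t+2}−x̄) = 162.4444
Denominator Σ(x_t−x̄)² = 597.3333
r_2 = 162.4444 / 597.3333 = 0.272

0.272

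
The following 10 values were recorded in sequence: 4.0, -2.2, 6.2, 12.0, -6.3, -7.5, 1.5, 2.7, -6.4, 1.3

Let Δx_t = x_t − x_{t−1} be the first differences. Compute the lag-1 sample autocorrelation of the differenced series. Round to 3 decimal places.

First differences Δx: -6.2, 8.4, 5.8, -18.3, -1.2, 9.0, 1.2, -9.1, 7.7
Mean of differences = -0.3000
Numerator Σ(Δx_t−Δx̄)(Δx_{t+1}−Δx̄) = -169.8800
Denominator Σ(Δx_t−Δx̄)² = 702.7000
r_1(Δx) = -169.8800 / 702.7000 = -0.242

-0.242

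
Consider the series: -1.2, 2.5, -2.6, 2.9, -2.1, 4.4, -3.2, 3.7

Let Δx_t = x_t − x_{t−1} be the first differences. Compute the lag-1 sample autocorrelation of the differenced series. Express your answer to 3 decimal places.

-0.858

First differences Δx: 3.7, -5.1, 5.5, -5.0, 6.5, -7.6, 6.9
Mean of differences = 0.7000
Numerator Σ(Δx_t−Δx̄)(Δx_{t+1}−Δx̄) = -205.2600
Denominator Σ(Δx_t−Δx̄)² = 239.1400
r_1(Δx) = -205.2600 / 239.1400 = -0.858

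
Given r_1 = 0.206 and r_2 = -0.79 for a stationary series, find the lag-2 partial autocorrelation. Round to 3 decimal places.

φ_{22} = (r_2 − r_1²) / (1 − r_1²)
r_1² = (0.206)² = 0.042436
Numerator = -0.79 − 0.0424 = -0.8324; denominator = 1 − 0.0424 = 0.9576
φ_{22} = -0.8324 / 0.9576 = -0.869

-0.869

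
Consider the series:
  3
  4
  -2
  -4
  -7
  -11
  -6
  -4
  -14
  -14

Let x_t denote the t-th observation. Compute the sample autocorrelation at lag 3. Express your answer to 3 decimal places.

Mean x̄ = (3 + 4 − 2 − 4 − 7 − 11 − 6 − 4 − 14 − 14)/10 = -5.5000
Σ(x_t−x̄)(x_{t+3}−x̄) = (12.7500) + (-14.2500) + (-19.2500) + (-0.7500) + (-2.2500) + (46.7500) + (4.2500) = 27.2500
Denominator Σ(x_t−x̄)² = 356.5000
r_3 = 27.2500 / 356.5000 = 0.076

0.076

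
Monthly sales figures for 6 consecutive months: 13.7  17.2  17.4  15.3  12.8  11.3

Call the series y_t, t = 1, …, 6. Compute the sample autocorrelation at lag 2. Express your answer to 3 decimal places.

Mean ȳ = (13.7 + 17.2 + 17.4 + 15.3 + 12.8 + 11.3)/6 = 14.6167
Numerator Σ_{t=1}^{4}(y_t−ȳ)(y_{t+2}−ȳ) = -8.1089
Denominator Σ(y_t−ȳ)² = 30.0283
r_2 = -8.1089 / 30.0283 = -0.270

-0.270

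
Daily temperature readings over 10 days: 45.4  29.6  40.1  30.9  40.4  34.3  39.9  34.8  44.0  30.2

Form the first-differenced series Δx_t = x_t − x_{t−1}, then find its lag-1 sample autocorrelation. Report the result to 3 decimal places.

-0.709

First differences Δx: -15.8, 10.5, -9.2, 9.5, -6.1, 5.6, -5.1, 9.2, -13.8
Mean of differences = -1.6889
Numerator Σ(Δx_t−Δx̄)(Δx_{t+1}−Δx̄) = -622.9823
Denominator Σ(Δx_t−Δx̄)² = 878.7689
r_1(Δx) = -622.9823 / 878.7689 = -0.709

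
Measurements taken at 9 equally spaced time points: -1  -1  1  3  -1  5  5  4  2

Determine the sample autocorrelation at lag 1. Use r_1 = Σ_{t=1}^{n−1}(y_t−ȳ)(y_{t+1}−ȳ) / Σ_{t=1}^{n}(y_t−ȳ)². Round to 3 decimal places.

Mean ȳ = (-1 − 1 + 1 + 3 − 1 + 5 + 5 + 4 + 2)/9 = 1.8889
Numerator Σ_{t=1}^{8}(y_t−ȳ)(y_{t+1}−ȳ) = 14.2099
Denominator Σ(y_t−ȳ)² = 50.8889
r_1 = 14.2099 / 50.8889 = 0.279

0.279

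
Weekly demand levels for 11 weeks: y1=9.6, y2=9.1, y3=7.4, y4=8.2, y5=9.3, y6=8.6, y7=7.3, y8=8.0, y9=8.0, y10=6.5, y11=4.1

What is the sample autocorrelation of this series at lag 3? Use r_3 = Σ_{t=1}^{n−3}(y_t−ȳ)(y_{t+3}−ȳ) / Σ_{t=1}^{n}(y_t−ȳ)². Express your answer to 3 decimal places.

Mean ȳ = (9.6 + 9.1 + 7.4 + 8.2 + 9.3 + 8.6 + 7.3 + 8.0 + 8.0 + 6.5 + 4.1)/11 = 7.8273
Numerator Σ_{t=1}^{8}(y_t−ȳ)(y_{t+3}−ȳ) = 2.4523
Denominator Σ(y_t−ȳ)² = 23.8418
r_3 = 2.4523 / 23.8418 = 0.103

0.103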